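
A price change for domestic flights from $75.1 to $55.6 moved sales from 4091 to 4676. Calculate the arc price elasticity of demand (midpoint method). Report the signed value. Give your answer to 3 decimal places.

-0.447

ΔQ = 4676 − 4091 = 585; ΔP = 55.6 − 75.1 = -19.5.
Midpoints: P̄ = 65.35, Q̄ = 4383.5.
ε = (ΔQ/ΔP)(P̄/Q̄) = (585/-19.5)(65.35/4383.5).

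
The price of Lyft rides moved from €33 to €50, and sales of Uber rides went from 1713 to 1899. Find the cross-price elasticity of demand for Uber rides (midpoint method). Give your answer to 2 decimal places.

0.25

ΔQ_x = 1899 − 1713 = 186; ΔP_y = 50 − 33 = 17.
Midpoints: P̄_y = 41.50, Q̄_x = 1806.0.
ε_xy = (ΔQ_x/ΔP_y)(P̄_y/Q̄_x) = (186/17)(41.50/1806.0).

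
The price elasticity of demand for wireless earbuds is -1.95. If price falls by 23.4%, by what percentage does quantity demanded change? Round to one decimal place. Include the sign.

45.6%

%ΔQ ≈ ε × %ΔP = (-1.95)(-23.4%) = 45.63%.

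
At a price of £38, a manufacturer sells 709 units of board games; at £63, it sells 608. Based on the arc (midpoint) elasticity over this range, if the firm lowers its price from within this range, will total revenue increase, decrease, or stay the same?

decrease

Arc ε = (-101/25)(50.50/658.5) ≈ -0.310.
|ε| = 0.31 < 1, so demand is inelastic. A price cut therefore reduces total revenue.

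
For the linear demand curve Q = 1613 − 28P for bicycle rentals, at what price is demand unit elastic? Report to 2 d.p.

28.80

For linear demand Q = a − bP, ε = −bP/(a − bP). |ε| = 1 when bP = a − bP, i.e. P = a/(2b).
P = 1613/(2·28) = 1613/56 = 28.8036.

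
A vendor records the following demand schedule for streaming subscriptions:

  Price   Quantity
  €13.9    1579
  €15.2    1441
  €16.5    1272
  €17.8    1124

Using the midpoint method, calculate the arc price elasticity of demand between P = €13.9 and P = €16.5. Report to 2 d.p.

At P = 13.9, Q = 1579; at P = 16.5, Q = 1272.
ΔQ = -307, ΔP = 2.6. Midpoints: P̄ = 15.20, Q̄ = 1425.5.
ε = (ΔQ/ΔP)(P̄/Q̄) = (-307/2.6)(15.20/1425.5).

-1.26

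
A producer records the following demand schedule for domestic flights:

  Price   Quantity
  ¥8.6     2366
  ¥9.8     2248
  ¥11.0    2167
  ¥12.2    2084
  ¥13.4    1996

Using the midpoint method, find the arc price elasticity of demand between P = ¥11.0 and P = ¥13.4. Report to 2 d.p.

At P = 11.0, Q = 2167; at P = 13.4, Q = 1996.
ΔQ = -171, ΔP = 2.4. Midpoints: P̄ = 12.20, Q̄ = 2081.5.
ε = (ΔQ/ΔP)(P̄/Q̄) = (-171/2.4)(12.20/2081.5).

-0.42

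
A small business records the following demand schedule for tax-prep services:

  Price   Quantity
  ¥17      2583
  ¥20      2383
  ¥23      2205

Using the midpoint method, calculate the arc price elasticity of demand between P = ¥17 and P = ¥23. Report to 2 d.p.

At P = 17, Q = 2583; at P = 23, Q = 2205.
ΔQ = -378, ΔP = 6. Midpoints: P̄ = 20.00, Q̄ = 2394.0.
ε = (ΔQ/ΔP)(P̄/Q̄) = (-378/6)(20.00/2394.0).

-0.53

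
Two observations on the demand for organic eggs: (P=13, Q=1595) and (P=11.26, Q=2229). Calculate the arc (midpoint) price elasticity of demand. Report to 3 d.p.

ΔQ = 2229 − 1595 = 634; ΔP = 11.26 − 13 = -1.74.
Midpoints: P̄ = 12.13, Q̄ = 1912.0.
ε = (ΔQ/ΔP)(P̄/Q̄) = (634/-1.74)(12.13/1912.0).

-2.312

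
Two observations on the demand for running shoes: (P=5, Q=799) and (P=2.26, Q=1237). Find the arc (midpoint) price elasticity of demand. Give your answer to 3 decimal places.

-0.570

ΔQ = 1237 − 799 = 438; ΔP = 2.26 − 5 = -2.74.
Midpoints: P̄ = 3.63, Q̄ = 1018.0.
ε = (ΔQ/ΔP)(P̄/Q̄) = (438/-2.74)(3.63/1018.0).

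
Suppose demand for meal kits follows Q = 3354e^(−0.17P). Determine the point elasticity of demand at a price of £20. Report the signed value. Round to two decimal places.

-3.40

At P = 20, Q = 111.934.
dQ/dP = −0.17·3354e^(−0.17P) = −0.17Q = -19.029.
ε = (dQ/dP)(P/Q) = (-19.029)(20/111.934).
|ε| > 1, so demand is elastic at this price.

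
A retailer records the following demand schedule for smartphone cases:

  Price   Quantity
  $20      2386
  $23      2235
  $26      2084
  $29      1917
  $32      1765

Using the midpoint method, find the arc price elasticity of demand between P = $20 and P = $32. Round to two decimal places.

-0.65

At P = 20, Q = 2386; at P = 32, Q = 1765.
ΔQ = -621, ΔP = 12. Midpoints: P̄ = 26.00, Q̄ = 2075.5.
ε = (ΔQ/ΔP)(P̄/Q̄) = (-621/12)(26.00/2075.5).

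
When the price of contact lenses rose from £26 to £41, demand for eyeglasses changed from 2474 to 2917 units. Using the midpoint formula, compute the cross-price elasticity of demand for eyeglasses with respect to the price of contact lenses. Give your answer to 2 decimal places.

0.37

ΔQ_x = 2917 − 2474 = 443; ΔP_y = 41 − 26 = 15.
Midpoints: P̄_y = 33.50, Q̄_x = 2695.5.
ε_xy = (ΔQ_x/ΔP_y)(P̄_y/Q̄_x) = (443/15)(33.50/2695.5).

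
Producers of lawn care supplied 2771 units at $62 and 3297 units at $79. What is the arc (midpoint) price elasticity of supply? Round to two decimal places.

0.72

ΔQ = 3297 − 2771 = 526; ΔP = 79 − 62 = 17.
Midpoints: P̄ = 70.50, Q̄ = 3034.0.
ε_s = (ΔQ/ΔP)(P̄/Q̄) = (526/17)(70.50/3034.0).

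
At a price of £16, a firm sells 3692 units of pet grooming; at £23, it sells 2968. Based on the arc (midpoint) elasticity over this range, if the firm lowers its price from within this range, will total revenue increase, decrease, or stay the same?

Arc ε = (-724/7)(19.50/3330.0) ≈ -0.606.
|ε| = 0.61 < 1, so demand is inelastic. A price cut therefore reduces total revenue.

decrease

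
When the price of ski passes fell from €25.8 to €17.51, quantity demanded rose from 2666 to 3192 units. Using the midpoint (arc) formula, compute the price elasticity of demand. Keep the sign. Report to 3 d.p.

ΔQ = 3192 − 2666 = 526; ΔP = 17.51 − 25.8 = -8.29.
Midpoints: P̄ = 21.66, Q̄ = 2929.0.
ε = (ΔQ/ΔP)(P̄/Q̄) = (526/-8.29)(21.66/2929.0).

-0.469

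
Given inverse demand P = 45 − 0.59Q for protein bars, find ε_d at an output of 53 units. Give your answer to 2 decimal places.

At Q = 53, P = 45 − 0.59(53) = 13.73.
dP/dQ = −0.59, so dQ/dP = 1/(−0.59) = -1.695.
ε = (dQ/dP)(P/Q) = (-1.695)(13.73/53).

-0.44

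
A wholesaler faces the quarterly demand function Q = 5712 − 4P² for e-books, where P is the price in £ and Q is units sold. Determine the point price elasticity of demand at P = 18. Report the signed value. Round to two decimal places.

At P = 18, Q = 4416.
dQ/dP = −8P = -144.
ε = (dQ/dP)(P/Q) = (-144)(18/4416).
|ε| < 1, so demand is inelastic at this price.

-0.59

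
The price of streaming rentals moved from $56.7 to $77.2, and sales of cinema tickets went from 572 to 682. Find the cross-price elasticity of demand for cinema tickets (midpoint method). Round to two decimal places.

0.57

ΔQ_x = 682 − 572 = 110; ΔP_y = 77.2 − 56.7 = 20.5.
Midpoints: P̄_y = 66.95, Q̄_x = 627.0.
ε_xy = (ΔQ_x/ΔP_y)(P̄_y/Q̄_x) = (110/20.5)(66.95/627.0).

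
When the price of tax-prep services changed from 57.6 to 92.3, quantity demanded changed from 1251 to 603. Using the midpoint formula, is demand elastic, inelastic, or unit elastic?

elastic

Arc ε ≈ -1.510.
|ε| = 1.51 > 1.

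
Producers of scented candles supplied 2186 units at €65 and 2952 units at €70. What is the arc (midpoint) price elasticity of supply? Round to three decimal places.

ΔQ = 2952 − 2186 = 766; ΔP = 70 − 65 = 5.
Midpoints: P̄ = 67.50, Q̄ = 2569.0.
ε_s = (ΔQ/ΔP)(P̄/Q̄) = (766/5)(67.50/2569.0).

4.025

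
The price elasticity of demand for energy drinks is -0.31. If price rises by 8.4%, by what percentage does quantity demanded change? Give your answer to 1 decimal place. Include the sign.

%ΔQ ≈ ε × %ΔP = (-0.31)(8.4%) = -2.60%.

-2.6%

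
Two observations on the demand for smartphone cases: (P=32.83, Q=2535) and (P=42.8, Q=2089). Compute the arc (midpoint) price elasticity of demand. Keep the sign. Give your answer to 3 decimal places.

ΔQ = 2089 − 2535 = -446; ΔP = 42.8 − 32.83 = 9.97.
Midpoints: P̄ = 37.81, Q̄ = 2312.0.
ε = (ΔQ/ΔP)(P̄/Q̄) = (-446/9.97)(37.81/2312.0).

-0.732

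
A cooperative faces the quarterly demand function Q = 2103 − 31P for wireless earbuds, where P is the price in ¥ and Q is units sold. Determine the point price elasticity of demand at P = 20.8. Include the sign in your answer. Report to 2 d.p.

-0.44

At P = 20.8, Q = 1458.200.
dQ/dP = −31.
ε = (dQ/dP)(P/Q) = (-31)(20.8/1458.200).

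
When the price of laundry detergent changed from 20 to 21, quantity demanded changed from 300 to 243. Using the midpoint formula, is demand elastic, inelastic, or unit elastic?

Arc ε ≈ -4.304.
|ε| = 4.30 > 1.

elastic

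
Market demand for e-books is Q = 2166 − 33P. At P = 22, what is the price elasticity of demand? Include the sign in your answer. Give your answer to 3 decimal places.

-0.504

At P = 22, Q = 1440.
dQ/dP = −33.
ε = (dQ/dP)(P/Q) = (-33)(22/1440).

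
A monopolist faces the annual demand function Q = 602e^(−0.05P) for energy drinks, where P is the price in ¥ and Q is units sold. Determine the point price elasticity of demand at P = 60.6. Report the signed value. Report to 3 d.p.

At P = 60.6, Q = 29.086.
dQ/dP = −0.05·602e^(−0.05P) = −0.05Q = -1.454.
ε = (dQ/dP)(P/Q) = (-1.454)(60.6/29.086).

-3.030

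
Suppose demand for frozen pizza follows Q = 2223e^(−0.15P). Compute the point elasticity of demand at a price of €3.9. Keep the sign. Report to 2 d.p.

-0.59

At P = 3.9, Q = 1238.446.
dQ/dP = −0.15·2223e^(−0.15P) = −0.15Q = -185.767.
ε = (dQ/dP)(P/Q) = (-185.767)(3.9/1238.446).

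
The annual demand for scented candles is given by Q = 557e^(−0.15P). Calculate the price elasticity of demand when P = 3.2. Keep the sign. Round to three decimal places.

At P = 3.2, Q = 344.662.
dQ/dP = −0.15·557e^(−0.15P) = −0.15Q = -51.699.
ε = (dQ/dP)(P/Q) = (-51.699)(3.2/344.662).
|ε| < 1, so demand is inelastic at this price.

-0.480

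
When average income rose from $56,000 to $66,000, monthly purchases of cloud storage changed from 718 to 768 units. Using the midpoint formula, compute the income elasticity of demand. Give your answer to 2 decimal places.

ΔQ = 50, ΔI = 10000. Midpoints: Ī = 61,000, Q̄ = 743.0.
ε_I = (ΔQ/ΔI)(Ī/Q̄) = (50/10000)(61000/743.0).
ε_I > 0, so the good is normal.

0.41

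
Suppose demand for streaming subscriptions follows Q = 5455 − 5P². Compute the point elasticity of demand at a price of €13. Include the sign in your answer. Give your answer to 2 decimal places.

At P = 13, Q = 4610.
dQ/dP = −10P = -130.
ε = (dQ/dP)(P/Q) = (-130)(13/4610).

-0.37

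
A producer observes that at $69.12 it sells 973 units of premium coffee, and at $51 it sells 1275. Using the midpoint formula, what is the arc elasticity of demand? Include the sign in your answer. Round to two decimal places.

-0.89

ΔQ = 1275 − 973 = 302; ΔP = 51 − 69.12 = -18.12.
Midpoints: P̄ = 60.06, Q̄ = 1124.0.
ε = (ΔQ/ΔP)(P̄/Q̄) = (302/-18.12)(60.06/1124.0).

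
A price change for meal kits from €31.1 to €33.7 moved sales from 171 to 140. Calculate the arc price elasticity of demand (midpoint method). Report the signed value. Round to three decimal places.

-2.484

ΔQ = 140 − 171 = -31; ΔP = 33.7 − 31.1 = 2.6.
Midpoints: P̄ = 32.40, Q̄ = 155.5.
ε = (ΔQ/ΔP)(P̄/Q̄) = (-31/2.6)(32.40/155.5).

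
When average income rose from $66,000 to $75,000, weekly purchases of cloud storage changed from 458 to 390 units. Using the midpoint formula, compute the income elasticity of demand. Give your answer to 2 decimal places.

-1.26

ΔQ = -68, ΔI = 9000. Midpoints: Ī = 70,500, Q̄ = 424.0.
ε_I = (ΔQ/ΔI)(Ī/Q̄) = (-68/9000)(70500/424.0).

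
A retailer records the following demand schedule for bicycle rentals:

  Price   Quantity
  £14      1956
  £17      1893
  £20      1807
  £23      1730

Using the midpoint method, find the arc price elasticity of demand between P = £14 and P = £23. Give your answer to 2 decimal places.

-0.25

At P = 14, Q = 1956; at P = 23, Q = 1730.
ΔQ = -226, ΔP = 9. Midpoints: P̄ = 18.50, Q̄ = 1843.0.
ε = (ΔQ/ΔP)(P̄/Q̄) = (-226/9)(18.50/1843.0).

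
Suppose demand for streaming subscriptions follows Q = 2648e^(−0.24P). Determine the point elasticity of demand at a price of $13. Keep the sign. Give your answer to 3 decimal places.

At P = 13, Q = 116.928.
dQ/dP = −0.24·2648e^(−0.24P) = −0.24Q = -28.063.
ε = (dQ/dP)(P/Q) = (-28.063)(13/116.928).
|ε| > 1, so demand is elastic at this price.

-3.120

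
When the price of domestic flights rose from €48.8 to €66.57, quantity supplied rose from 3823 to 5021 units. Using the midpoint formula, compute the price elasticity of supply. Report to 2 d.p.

0.88

ΔQ = 5021 − 3823 = 1198; ΔP = 66.57 − 48.8 = 17.77.
Midpoints: P̄ = 57.68, Q̄ = 4422.0.
ε_s = (ΔQ/ΔP)(P̄/Q̄) = (1198/17.77)(57.68/4422.0).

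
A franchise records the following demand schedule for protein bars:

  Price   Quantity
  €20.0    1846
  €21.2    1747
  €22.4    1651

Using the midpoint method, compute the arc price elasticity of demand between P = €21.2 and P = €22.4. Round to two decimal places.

At P = 21.2, Q = 1747; at P = 22.4, Q = 1651.
ΔQ = -96, ΔP = 1.2. Midpoints: P̄ = 21.80, Q̄ = 1699.0.
ε = (ΔQ/ΔP)(P̄/Q̄) = (-96/1.2)(21.80/1699.0).

-1.03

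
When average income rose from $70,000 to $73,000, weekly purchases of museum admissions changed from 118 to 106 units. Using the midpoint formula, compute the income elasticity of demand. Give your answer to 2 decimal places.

-2.55

ΔQ = -12, ΔI = 3000. Midpoints: Ī = 71,500, Q̄ = 112.0.
ε_I = (ΔQ/ΔI)(Ī/Q̄) = (-12/3000)(71500/112.0).
ε_I < 0, so the good is inferior.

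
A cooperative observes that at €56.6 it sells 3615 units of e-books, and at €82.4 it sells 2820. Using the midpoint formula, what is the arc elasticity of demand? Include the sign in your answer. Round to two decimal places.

ΔQ = 2820 − 3615 = -795; ΔP = 82.4 − 56.6 = 25.8.
Midpoints: P̄ = 69.50, Q̄ = 3217.5.
ε = (ΔQ/ΔP)(P̄/Q̄) = (-795/25.8)(69.50/3217.5).

-0.67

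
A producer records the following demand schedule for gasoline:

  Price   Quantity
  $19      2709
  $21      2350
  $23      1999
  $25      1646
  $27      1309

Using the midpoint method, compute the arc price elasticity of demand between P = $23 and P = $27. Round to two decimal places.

-2.61

At P = 23, Q = 1999; at P = 27, Q = 1309.
ΔQ = -690, ΔP = 4. Midpoints: P̄ = 25.00, Q̄ = 1654.0.
ε = (ΔQ/ΔP)(P̄/Q̄) = (-690/4)(25.00/1654.0).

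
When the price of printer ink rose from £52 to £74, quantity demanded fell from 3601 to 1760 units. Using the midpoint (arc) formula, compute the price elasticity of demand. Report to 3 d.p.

ΔQ = 1760 − 3601 = -1841; ΔP = 74 − 52 = 22.
Midpoints: P̄ = 63.00, Q̄ = 2680.5.
ε = (ΔQ/ΔP)(P̄/Q̄) = (-1841/22)(63.00/2680.5).

-1.967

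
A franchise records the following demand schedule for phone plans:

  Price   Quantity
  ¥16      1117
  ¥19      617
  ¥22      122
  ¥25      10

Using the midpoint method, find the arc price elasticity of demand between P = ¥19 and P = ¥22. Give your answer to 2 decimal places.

At P = 19, Q = 617; at P = 22, Q = 122.
ΔQ = -495, ΔP = 3. Midpoints: P̄ = 20.50, Q̄ = 369.5.
ε = (ΔQ/ΔP)(P̄/Q̄) = (-495/3)(20.50/369.5).

-9.15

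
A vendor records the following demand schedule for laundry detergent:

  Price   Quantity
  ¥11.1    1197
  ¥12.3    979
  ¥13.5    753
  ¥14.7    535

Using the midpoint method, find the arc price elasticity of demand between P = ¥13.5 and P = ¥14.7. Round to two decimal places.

-3.98

At P = 13.5, Q = 753; at P = 14.7, Q = 535.
ΔQ = -218, ΔP = 1.2. Midpoints: P̄ = 14.10, Q̄ = 644.0.
ε = (ΔQ/ΔP)(P̄/Q̄) = (-218/1.2)(14.10/644.0).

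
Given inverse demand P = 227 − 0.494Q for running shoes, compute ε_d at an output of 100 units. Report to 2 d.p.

-3.60

At Q = 100, P = 227 − 0.494(100) = 177.60.
dP/dQ = −0.494, so dQ/dP = 1/(−0.494) = -2.024.
ε = (dQ/dP)(P/Q) = (-2.024)(177.60/100).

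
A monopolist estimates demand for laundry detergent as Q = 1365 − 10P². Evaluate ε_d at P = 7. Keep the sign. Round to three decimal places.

-1.120

At P = 7, Q = 875.
dQ/dP = −20P = -140.
ε = (dQ/dP)(P/Q) = (-140)(7/875).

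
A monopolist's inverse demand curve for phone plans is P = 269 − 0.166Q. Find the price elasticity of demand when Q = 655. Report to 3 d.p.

-1.474

At Q = 655, P = 269 − 0.166(655) = 160.27.
dP/dQ = −0.166, so dQ/dP = 1/(−0.166) = -6.024.
ε = (dQ/dP)(P/Q) = (-6.024)(160.27/655).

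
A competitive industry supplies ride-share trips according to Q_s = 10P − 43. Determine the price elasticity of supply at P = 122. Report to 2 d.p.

1.04

At P = 122, Q_s = 1177.
dQ_s/dP = 10.
ε_s = (dQ_s/dP)(P/Q_s) = (10)(122/1177).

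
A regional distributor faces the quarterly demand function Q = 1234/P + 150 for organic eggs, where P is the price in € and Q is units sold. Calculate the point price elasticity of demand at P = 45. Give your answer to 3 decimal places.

At P = 45, Q = 177.422.
dQ/dP = −1234/P² = -0.609.
ε = (dQ/dP)(P/Q) = (-0.609)(45/177.422).

-0.155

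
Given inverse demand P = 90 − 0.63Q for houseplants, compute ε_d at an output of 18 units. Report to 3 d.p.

-6.937

At Q = 18, P = 90 − 0.63(18) = 78.66.
dP/dQ = −0.63, so dQ/dP = 1/(−0.63) = -1.587.
ε = (dQ/dP)(P/Q) = (-1.587)(78.66/18).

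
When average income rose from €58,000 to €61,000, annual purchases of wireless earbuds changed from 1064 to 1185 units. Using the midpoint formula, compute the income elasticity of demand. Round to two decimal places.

2.13

ΔQ = 121, ΔI = 3000. Midpoints: Ī = 59,500, Q̄ = 1124.5.
ε_I = (ΔQ/ΔI)(Ī/Q̄) = (121/3000)(59500/1124.5).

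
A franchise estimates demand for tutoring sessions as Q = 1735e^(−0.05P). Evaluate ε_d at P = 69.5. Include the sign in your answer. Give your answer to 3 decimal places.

At P = 69.5, Q = 53.719.
dQ/dP = −0.05·1735e^(−0.05P) = −0.05Q = -2.686.
ε = (dQ/dP)(P/Q) = (-2.686)(69.5/53.719).

-3.475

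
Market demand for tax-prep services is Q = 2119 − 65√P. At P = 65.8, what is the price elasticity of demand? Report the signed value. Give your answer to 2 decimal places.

At P = 65.8, Q = 1591.738.
dQ/dP = −65/(2√P) = -4.007.
ε = (dQ/dP)(P/Q) = (-4.007)(65.8/1591.738).
|ε| < 1, so demand is inelastic at this price.

-0.17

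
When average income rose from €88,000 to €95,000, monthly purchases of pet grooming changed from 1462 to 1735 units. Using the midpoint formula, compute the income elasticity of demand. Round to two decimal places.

2.23

ΔQ = 273, ΔI = 7000. Midpoints: Ī = 91,500, Q̄ = 1598.5.
ε_I = (ΔQ/ΔI)(Ī/Q̄) = (273/7000)(91500/1598.5).
ε_I > 0, so the good is normal.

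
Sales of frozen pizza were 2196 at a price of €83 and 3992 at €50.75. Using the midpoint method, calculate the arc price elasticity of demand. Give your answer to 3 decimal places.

ΔQ = 3992 − 2196 = 1796; ΔP = 50.75 − 83 = -32.25.
Midpoints: P̄ = 66.88, Q̄ = 3094.0.
ε = (ΔQ/ΔP)(P̄/Q̄) = (1796/-32.25)(66.88/3094.0).

-1.204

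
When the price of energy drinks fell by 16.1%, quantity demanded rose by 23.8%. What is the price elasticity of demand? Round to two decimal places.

ε = %ΔQ / %ΔP = (23.8)/(-16.1) = -1.478.

-1.48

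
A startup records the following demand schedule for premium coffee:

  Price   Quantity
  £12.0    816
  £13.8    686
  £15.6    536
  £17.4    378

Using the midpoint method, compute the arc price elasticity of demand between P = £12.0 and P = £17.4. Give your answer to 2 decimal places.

-2.00

At P = 12.0, Q = 816; at P = 17.4, Q = 378.
ΔQ = -438, ΔP = 5.4. Midpoints: P̄ = 14.70, Q̄ = 597.0.
ε = (ΔQ/ΔP)(P̄/Q̄) = (-438/5.4)(14.70/597.0).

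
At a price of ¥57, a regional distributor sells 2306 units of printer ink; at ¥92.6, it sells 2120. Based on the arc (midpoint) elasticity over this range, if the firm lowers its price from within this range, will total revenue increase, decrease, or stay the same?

Arc ε = (-186/35.6)(74.80/2213.0) ≈ -0.177.
|ε| = 0.18 < 1, so demand is inelastic. A price cut therefore reduces total revenue.

decrease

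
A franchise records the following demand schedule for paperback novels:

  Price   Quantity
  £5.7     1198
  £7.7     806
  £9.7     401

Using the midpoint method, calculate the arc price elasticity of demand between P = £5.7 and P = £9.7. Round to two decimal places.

-1.92

At P = 5.7, Q = 1198; at P = 9.7, Q = 401.
ΔQ = -797, ΔP = 4.0. Midpoints: P̄ = 7.70, Q̄ = 799.5.
ε = (ΔQ/ΔP)(P̄/Q̄) = (-797/4.0)(7.70/799.5).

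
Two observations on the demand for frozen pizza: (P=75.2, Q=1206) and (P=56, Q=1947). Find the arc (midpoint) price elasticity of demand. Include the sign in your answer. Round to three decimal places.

ΔQ = 1947 − 1206 = 741; ΔP = 56 − 75.2 = -19.2.
Midpoints: P̄ = 65.60, Q̄ = 1576.5.
ε = (ΔQ/ΔP)(P̄/Q̄) = (741/-19.2)(65.60/1576.5).

-1.606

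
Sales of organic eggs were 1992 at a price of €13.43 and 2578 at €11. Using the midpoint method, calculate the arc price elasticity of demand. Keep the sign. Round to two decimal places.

-1.29

ΔQ = 2578 − 1992 = 586; ΔP = 11 − 13.43 = -2.43.
Midpoints: P̄ = 12.21, Q̄ = 2285.0.
ε = (ΔQ/ΔP)(P̄/Q̄) = (586/-2.43)(12.21/2285.0).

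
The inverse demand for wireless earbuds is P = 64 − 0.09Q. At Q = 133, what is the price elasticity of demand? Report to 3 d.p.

At Q = 133, P = 64 − 0.09(133) = 52.03.
dP/dQ = −0.09, so dQ/dP = 1/(−0.09) = -11.111.
ε = (dQ/dP)(P/Q) = (-11.111)(52.03/133).

-4.347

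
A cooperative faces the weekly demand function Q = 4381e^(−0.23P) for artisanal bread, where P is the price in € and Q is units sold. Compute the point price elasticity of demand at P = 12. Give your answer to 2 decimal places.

-2.76

At P = 12, Q = 277.281.
dQ/dP = −0.23·4381e^(−0.23P) = −0.23Q = -63.775.
ε = (dQ/dP)(P/Q) = (-63.775)(12/277.281).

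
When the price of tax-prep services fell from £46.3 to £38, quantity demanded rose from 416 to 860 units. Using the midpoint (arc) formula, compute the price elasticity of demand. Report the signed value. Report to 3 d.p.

-3.534

ΔQ = 860 − 416 = 444; ΔP = 38 − 46.3 = -8.3.
Midpoints: P̄ = 42.15, Q̄ = 638.0.
ε = (ΔQ/ΔP)(P̄/Q̄) = (444/-8.3)(42.15/638.0).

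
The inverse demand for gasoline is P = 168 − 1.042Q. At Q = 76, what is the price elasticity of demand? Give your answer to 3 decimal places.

At Q = 76, P = 168 − 1.042(76) = 88.81.
dP/dQ = −1.042, so dQ/dP = 1/(−1.042) = -0.960.
ε = (dQ/dP)(P/Q) = (-0.960)(88.81/76).

-1.121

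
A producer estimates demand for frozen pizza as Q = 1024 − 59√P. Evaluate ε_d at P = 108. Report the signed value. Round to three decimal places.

At P = 108, Q = 410.854.
dQ/dP = −59/(2√P) = -2.839.
ε = (dQ/dP)(P/Q) = (-2.839)(108/410.854).

-0.746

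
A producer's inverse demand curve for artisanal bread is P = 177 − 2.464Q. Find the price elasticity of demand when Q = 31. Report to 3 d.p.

At Q = 31, P = 177 − 2.464(31) = 100.62.
dP/dQ = −2.464, so dQ/dP = 1/(−2.464) = -0.406.
ε = (dQ/dP)(P/Q) = (-0.406)(100.62/31).

-1.317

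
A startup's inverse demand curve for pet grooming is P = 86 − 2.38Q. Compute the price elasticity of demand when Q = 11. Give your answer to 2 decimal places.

-2.28

At Q = 11, P = 86 − 2.38(11) = 59.82.
dP/dQ = −2.38, so dQ/dP = 1/(−2.38) = -0.420.
ε = (dQ/dP)(P/Q) = (-0.420)(59.82/11).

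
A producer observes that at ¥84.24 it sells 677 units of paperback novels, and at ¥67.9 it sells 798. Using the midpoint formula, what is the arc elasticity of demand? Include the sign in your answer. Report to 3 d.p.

ΔQ = 798 − 677 = 121; ΔP = 67.9 − 84.24 = -16.34.
Midpoints: P̄ = 76.07, Q̄ = 737.5.
ε = (ΔQ/ΔP)(P̄/Q̄) = (121/-16.34)(76.07/737.5).

-0.764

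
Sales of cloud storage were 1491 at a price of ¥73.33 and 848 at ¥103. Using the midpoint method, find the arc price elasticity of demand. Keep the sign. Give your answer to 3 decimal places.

ΔQ = 848 − 1491 = -643; ΔP = 103 − 73.33 = 29.67.
Midpoints: P̄ = 88.16, Q̄ = 1169.5.
ε = (ΔQ/ΔP)(P̄/Q̄) = (-643/29.67)(88.16/1169.5).

-1.634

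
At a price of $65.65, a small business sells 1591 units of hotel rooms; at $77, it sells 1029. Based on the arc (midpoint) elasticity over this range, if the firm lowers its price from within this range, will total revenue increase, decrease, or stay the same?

Arc ε = (-562/11.35)(71.33/1310.0) ≈ -2.696.
|ε| = 2.70 > 1, so demand is elastic. A price cut therefore raises total revenue.

increase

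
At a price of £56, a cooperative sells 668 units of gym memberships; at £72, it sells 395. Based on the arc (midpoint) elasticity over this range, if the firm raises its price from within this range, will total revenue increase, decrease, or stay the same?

decrease

Arc ε = (-273/16)(64.00/531.5) ≈ -2.055.
|ε| = 2.05 > 1, so demand is elastic. A price rise therefore reduces total revenue.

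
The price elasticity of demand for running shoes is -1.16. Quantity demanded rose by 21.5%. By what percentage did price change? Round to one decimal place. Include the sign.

%ΔP ≈ %ΔQ / ε = (21.5%)/(-1.16) = -18.53%.

-18.5%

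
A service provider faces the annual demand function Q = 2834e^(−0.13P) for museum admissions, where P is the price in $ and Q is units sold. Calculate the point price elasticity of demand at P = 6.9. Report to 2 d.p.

At P = 6.9, Q = 1155.680.
dQ/dP = −0.13·2834e^(−0.13P) = −0.13Q = -150.238.
ε = (dQ/dP)(P/Q) = (-150.238)(6.9/1155.680).

-0.90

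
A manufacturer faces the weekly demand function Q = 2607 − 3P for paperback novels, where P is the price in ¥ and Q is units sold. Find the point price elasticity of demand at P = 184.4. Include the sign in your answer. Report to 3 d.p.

-0.269

At P = 184.4, Q = 2053.800.
dQ/dP = −3.
ε = (dQ/dP)(P/Q) = (-3)(184.4/2053.800).
|ε| < 1, so demand is inelastic at this price.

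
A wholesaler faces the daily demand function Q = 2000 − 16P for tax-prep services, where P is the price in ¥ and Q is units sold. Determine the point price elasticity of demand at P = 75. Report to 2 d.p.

At P = 75, Q = 800.
dQ/dP = −16.
ε = (dQ/dP)(P/Q) = (-16)(75/800).
|ε| > 1, so demand is elastic at this price.

-1.50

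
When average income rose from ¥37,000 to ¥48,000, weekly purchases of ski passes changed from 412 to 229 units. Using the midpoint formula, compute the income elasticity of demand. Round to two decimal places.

ΔQ = -183, ΔI = 11000. Midpoints: Ī = 42,500, Q̄ = 320.5.
ε_I = (ΔQ/ΔI)(Ī/Q̄) = (-183/11000)(42500/320.5).

-2.21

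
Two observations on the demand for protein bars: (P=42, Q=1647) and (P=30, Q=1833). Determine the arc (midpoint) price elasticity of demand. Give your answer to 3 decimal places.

-0.321

ΔQ = 1833 − 1647 = 186; ΔP = 30 − 42 = -12.
Midpoints: P̄ = 36.00, Q̄ = 1740.0.
ε = (ΔQ/ΔP)(P̄/Q̄) = (186/-12)(36.00/1740.0).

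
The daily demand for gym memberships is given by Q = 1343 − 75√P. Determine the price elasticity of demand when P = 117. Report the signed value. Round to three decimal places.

At P = 117, Q = 531.751.
dQ/dP = −75/(2√P) = -3.467.
ε = (dQ/dP)(P/Q) = (-3.467)(117/531.751).
|ε| < 1, so demand is inelastic at this price.

-0.763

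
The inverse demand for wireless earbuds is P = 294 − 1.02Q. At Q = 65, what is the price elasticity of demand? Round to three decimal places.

-3.434

At Q = 65, P = 294 − 1.02(65) = 227.70.
dP/dQ = −1.02, so dQ/dP = 1/(−1.02) = -0.980.
ε = (dQ/dP)(P/Q) = (-0.980)(227.70/65).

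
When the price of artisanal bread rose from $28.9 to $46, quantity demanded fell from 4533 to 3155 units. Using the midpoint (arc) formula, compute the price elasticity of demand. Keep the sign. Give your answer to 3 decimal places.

-0.785

ΔQ = 3155 − 4533 = -1378; ΔP = 46 − 28.9 = 17.1.
Midpoints: P̄ = 37.45, Q̄ = 3844.0.
ε = (ΔQ/ΔP)(P̄/Q̄) = (-1378/17.1)(37.45/3844.0).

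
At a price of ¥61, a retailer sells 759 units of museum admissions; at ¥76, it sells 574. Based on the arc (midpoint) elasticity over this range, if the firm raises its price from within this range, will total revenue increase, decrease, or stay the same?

Arc ε = (-185/15)(68.50/666.5) ≈ -1.268.
|ε| = 1.27 > 1, so demand is elastic. A price rise therefore reduces total revenue.

decrease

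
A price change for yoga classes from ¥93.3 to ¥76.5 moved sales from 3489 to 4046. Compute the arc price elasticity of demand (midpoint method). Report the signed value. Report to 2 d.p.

ΔQ = 4046 − 3489 = 557; ΔP = 76.5 − 93.3 = -16.8.
Midpoints: P̄ = 84.90, Q̄ = 3767.5.
ε = (ΔQ/ΔP)(P̄/Q̄) = (557/-16.8)(84.90/3767.5).

-0.75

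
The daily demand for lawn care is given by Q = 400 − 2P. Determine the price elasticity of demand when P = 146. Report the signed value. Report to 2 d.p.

-2.70

At P = 146, Q = 108.
dQ/dP = −2.
ε = (dQ/dP)(P/Q) = (-2)(146/108).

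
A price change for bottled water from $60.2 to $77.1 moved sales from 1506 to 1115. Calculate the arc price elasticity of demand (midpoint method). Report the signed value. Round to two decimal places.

-1.21

ΔQ = 1115 − 1506 = -391; ΔP = 77.1 − 60.2 = 16.9.
Midpoints: P̄ = 68.65, Q̄ = 1310.5.
ε = (ΔQ/ΔP)(P̄/Q̄) = (-391/16.9)(68.65/1310.5).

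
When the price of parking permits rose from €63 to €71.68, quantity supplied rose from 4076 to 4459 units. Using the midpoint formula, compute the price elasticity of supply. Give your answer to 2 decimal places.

ΔQ = 4459 − 4076 = 383; ΔP = 71.68 − 63 = 8.68.
Midpoints: P̄ = 67.34, Q̄ = 4267.5.
ε_s = (ΔQ/ΔP)(P̄/Q̄) = (383/8.68)(67.34/4267.5).

0.70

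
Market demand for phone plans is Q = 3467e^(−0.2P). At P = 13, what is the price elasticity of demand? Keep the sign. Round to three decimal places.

-2.600

At P = 13, Q = 257.506.
dQ/dP = −0.2·3467e^(−0.2P) = −0.2Q = -51.501.
ε = (dQ/dP)(P/Q) = (-51.501)(13/257.506).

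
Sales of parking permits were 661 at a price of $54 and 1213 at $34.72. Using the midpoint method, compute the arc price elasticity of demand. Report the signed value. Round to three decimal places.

ΔQ = 1213 − 661 = 552; ΔP = 34.72 − 54 = -19.28.
Midpoints: P̄ = 44.36, Q̄ = 937.0.
ε = (ΔQ/ΔP)(P̄/Q̄) = (552/-19.28)(44.36/937.0).

-1.355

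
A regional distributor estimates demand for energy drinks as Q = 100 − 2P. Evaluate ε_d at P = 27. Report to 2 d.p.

-1.17

At P = 27, Q = 46.
dQ/dP = −2.
ε = (dQ/dP)(P/Q) = (-2)(27/46).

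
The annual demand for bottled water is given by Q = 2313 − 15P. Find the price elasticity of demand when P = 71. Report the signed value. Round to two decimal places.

-0.85

At P = 71, Q = 1248.
dQ/dP = −15.
ε = (dQ/dP)(P/Q) = (-15)(71/1248).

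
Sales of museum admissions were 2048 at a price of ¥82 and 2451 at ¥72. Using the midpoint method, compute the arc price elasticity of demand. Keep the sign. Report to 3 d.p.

ΔQ = 2451 − 2048 = 403; ΔP = 72 − 82 = -10.
Midpoints: P̄ = 77.00, Q̄ = 2249.5.
ε = (ΔQ/ΔP)(P̄/Q̄) = (403/-10)(77.00/2249.5).

-1.379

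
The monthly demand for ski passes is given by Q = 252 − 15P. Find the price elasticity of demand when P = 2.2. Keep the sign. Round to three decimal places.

At P = 2.2, Q = 219.
dQ/dP = −15.
ε = (dQ/dP)(P/Q) = (-15)(2.2/219).

-0.151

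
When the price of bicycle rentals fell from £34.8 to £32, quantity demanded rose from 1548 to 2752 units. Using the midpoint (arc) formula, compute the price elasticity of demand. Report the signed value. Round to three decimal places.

-6.680

ΔQ = 2752 − 1548 = 1204; ΔP = 32 − 34.8 = -2.8.
Midpoints: P̄ = 33.40, Q̄ = 2150.0.
ε = (ΔQ/ΔP)(P̄/Q̄) = (1204/-2.8)(33.40/2150.0).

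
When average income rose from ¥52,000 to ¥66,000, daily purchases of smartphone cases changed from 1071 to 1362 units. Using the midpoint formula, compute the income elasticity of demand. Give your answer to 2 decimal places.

1.01

ΔQ = 291, ΔI = 14000. Midpoints: Ī = 59,000, Q̄ = 1216.5.
ε_I = (ΔQ/ΔI)(Ī/Q̄) = (291/14000)(59000/1216.5).
ε_I > 0, so the good is normal.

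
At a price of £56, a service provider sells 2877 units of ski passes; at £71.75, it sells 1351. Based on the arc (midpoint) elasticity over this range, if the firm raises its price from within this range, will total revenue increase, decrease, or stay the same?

decrease

Arc ε = (-1526/15.75)(63.88/2114.0) ≈ -2.928.
|ε| = 2.93 > 1, so demand is elastic. A price rise therefore reduces total revenue.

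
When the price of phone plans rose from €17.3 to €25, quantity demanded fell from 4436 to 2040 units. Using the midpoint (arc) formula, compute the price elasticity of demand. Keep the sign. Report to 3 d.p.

-2.032

ΔQ = 2040 − 4436 = -2396; ΔP = 25 − 17.3 = 7.7.
Midpoints: P̄ = 21.15, Q̄ = 3238.0.
ε = (ΔQ/ΔP)(P̄/Q̄) = (-2396/7.7)(21.15/3238.0).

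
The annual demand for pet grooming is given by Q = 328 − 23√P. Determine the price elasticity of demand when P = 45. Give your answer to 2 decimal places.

-0.44

At P = 45, Q = 173.711.
dQ/dP = −23/(2√P) = -1.714.
ε = (dQ/dP)(P/Q) = (-1.714)(45/173.711).
|ε| < 1, so demand is inelastic at this price.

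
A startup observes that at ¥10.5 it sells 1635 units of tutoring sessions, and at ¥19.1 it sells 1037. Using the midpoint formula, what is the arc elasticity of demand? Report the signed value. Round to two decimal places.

-0.77

ΔQ = 1037 − 1635 = -598; ΔP = 19.1 − 10.5 = 8.6.
Midpoints: P̄ = 14.80, Q̄ = 1336.0.
ε = (ΔQ/ΔP)(P̄/Q̄) = (-598/8.6)(14.80/1336.0).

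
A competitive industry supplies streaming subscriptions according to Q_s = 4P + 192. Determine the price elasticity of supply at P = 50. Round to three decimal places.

At P = 50, Q_s = 392.
dQ_s/dP = 4.
ε_s = (dQ_s/dP)(P/Q_s) = (4)(50/392).

0.510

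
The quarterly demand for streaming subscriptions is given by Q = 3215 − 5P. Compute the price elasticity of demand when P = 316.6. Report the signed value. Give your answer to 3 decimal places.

-0.970

At P = 316.6, Q = 1632.
dQ/dP = −5.
ε = (dQ/dP)(P/Q) = (-5)(316.6/1632).
|ε| < 1, so demand is inelastic at this price.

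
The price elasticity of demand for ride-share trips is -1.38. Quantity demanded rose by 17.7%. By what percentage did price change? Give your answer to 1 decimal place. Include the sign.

%ΔP ≈ %ΔQ / ε = (17.7%)/(-1.38) = -12.83%.

-12.8%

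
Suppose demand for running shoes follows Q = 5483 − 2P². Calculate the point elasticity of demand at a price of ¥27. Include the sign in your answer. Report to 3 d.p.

At P = 27, Q = 4025.
dQ/dP = −4P = -108.
ε = (dQ/dP)(P/Q) = (-108)(27/4025).
|ε| < 1, so demand is inelastic at this price.

-0.724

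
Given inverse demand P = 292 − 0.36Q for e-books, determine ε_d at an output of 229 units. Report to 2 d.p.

At Q = 229, P = 292 − 0.36(229) = 209.56.
dP/dQ = −0.36, so dQ/dP = 1/(−0.36) = -2.778.
ε = (dQ/dP)(P/Q) = (-2.778)(209.56/229).

-2.54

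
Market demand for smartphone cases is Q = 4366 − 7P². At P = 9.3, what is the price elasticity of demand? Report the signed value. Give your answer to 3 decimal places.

-0.322

At P = 9.3, Q = 3760.570.
dQ/dP = −14P = -130.200.
ε = (dQ/dP)(P/Q) = (-130.200)(9.3/3760.570).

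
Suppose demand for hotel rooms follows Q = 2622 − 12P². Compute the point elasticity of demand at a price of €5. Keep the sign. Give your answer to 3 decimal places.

-0.258

At P = 5, Q = 2322.
dQ/dP = −24P = -120.
ε = (dQ/dP)(P/Q) = (-120)(5/2322).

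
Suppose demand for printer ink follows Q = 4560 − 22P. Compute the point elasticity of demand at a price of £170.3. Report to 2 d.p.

At P = 170.3, Q = 813.400.
dQ/dP = −22.
ε = (dQ/dP)(P/Q) = (-22)(170.3/813.400).

-4.61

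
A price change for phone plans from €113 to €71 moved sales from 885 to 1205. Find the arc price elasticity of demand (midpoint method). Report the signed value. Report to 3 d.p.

ΔQ = 1205 − 885 = 320; ΔP = 71 − 113 = -42.
Midpoints: P̄ = 92.00, Q̄ = 1045.0.
ε = (ΔQ/ΔP)(P̄/Q̄) = (320/-42)(92.00/1045.0).

-0.671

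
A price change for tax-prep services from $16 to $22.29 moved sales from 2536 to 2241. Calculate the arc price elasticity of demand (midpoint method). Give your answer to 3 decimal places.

ΔQ = 2241 − 2536 = -295; ΔP = 22.29 − 16 = 6.29.
Midpoints: P̄ = 19.14, Q̄ = 2388.5.
ε = (ΔQ/ΔP)(P̄/Q̄) = (-295/6.29)(19.14/2388.5).

-0.376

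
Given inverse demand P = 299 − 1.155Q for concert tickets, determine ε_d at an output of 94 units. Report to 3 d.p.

-1.754

At Q = 94, P = 299 − 1.155(94) = 190.43.
dP/dQ = −1.155, so dQ/dP = 1/(−1.155) = -0.866.
ε = (dQ/dP)(P/Q) = (-0.866)(190.43/94).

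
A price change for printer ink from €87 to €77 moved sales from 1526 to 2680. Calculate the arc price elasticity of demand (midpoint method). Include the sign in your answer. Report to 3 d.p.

-4.500

ΔQ = 2680 − 1526 = 1154; ΔP = 77 − 87 = -10.
Midpoints: P̄ = 82.00, Q̄ = 2103.0.
ε = (ΔQ/ΔP)(P̄/Q̄) = (1154/-10)(82.00/2103.0).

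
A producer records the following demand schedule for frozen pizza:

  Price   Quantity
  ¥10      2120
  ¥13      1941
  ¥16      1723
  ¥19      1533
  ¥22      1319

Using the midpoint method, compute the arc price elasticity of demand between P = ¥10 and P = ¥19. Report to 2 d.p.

-0.52

At P = 10, Q = 2120; at P = 19, Q = 1533.
ΔQ = -587, ΔP = 9. Midpoints: P̄ = 14.50, Q̄ = 1826.5.
ε = (ΔQ/ΔP)(P̄/Q̄) = (-587/9)(14.50/1826.5).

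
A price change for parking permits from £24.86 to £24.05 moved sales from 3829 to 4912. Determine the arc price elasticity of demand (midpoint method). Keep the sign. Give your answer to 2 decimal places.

ΔQ = 4912 − 3829 = 1083; ΔP = 24.05 − 24.86 = -0.81.
Midpoints: P̄ = 24.45, Q̄ = 4370.5.
ε = (ΔQ/ΔP)(P̄/Q̄) = (1083/-0.81)(24.45/4370.5).

-7.48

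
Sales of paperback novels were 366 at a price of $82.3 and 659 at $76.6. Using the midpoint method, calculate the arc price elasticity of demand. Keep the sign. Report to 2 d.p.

ΔQ = 659 − 366 = 293; ΔP = 76.6 − 82.3 = -5.7.
Midpoints: P̄ = 79.45, Q̄ = 512.5.
ε = (ΔQ/ΔP)(P̄/Q̄) = (293/-5.7)(79.45/512.5).

-7.97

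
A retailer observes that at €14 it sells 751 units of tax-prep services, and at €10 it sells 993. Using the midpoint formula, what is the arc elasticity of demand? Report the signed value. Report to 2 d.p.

ΔQ = 993 − 751 = 242; ΔP = 10 − 14 = -4.
Midpoints: P̄ = 12.00, Q̄ = 872.0.
ε = (ΔQ/ΔP)(P̄/Q̄) = (242/-4)(12.00/872.0).

-0.83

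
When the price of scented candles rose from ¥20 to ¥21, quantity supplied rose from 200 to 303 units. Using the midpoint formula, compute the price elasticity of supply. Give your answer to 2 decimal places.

ΔQ = 303 − 200 = 103; ΔP = 21 − 20 = 1.
Midpoints: P̄ = 20.50, Q̄ = 251.5.
ε_s = (ΔQ/ΔP)(P̄/Q̄) = (103/1)(20.50/251.5).

8.40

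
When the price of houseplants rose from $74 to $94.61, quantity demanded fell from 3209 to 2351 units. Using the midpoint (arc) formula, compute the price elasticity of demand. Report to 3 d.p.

-1.262

ΔQ = 2351 − 3209 = -858; ΔP = 94.61 − 74 = 20.61.
Midpoints: P̄ = 84.31, Q̄ = 2780.0.
ε = (ΔQ/ΔP)(P̄/Q̄) = (-858/20.61)(84.31/2780.0).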